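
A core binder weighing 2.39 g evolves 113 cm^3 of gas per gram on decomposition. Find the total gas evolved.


Formula: V_gas = W_binder * gas_evolution_rate
V = 2.39 g * 113 cm^3/g = 270.0700 cm^3

270.0700 cm^3


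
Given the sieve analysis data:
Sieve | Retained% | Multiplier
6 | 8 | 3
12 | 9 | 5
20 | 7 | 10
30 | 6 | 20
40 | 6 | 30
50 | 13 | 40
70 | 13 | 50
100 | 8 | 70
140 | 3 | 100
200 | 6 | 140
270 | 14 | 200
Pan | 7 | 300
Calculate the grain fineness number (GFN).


Formula: GFN = sum(pct * multiplier) / sum(pct)
sum(pct * multiplier) = 8209
sum(pct) = 100
GFN = 8209 / 100 = 82.09


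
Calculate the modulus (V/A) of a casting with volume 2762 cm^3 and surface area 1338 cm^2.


Formula: Casting Modulus M = V / A
M = 2762 cm^3 / 1338 cm^2 = 2.0643 cm


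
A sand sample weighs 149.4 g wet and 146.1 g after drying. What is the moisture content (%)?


Formula: MC = (W_wet - W_dry) / W_wet * 100
Water mass = 149.4 - 146.1 = 3.3 g
MC = 3.3 / 149.4 * 100 = 2.2088%

Answer: 2.2088%


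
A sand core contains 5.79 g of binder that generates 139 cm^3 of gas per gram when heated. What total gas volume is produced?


Formula: V_gas = W_binder * gas_evolution_rate
V = 5.79 g * 139 cm^3/g = 804.8100 cm^3

Final answer: 804.8100 cm^3


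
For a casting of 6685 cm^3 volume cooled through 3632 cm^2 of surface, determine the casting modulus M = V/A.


Formula: Casting Modulus M = V / A
M = 6685 cm^3 / 3632 cm^2 = 1.8406 cm

Final answer: 1.8406 cm


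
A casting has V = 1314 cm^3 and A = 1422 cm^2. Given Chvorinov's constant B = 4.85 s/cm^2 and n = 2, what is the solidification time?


Formula: t_s = B * (V/A)^n  (Chvorinov's rule, n=2)
Modulus M = V/A = 1314/1422 = 0.924051 cm
M^2 = 0.924051^2 = 0.853870 cm^2
t_s = 4.85 * 0.853870 = 4.1413 s

4.1413 s


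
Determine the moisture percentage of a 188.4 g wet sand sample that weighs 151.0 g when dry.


Formula: MC = (W_wet - W_dry) / W_wet * 100
Water mass = 188.4 - 151.0 = 37.4 g
MC = 37.4 / 188.4 * 100 = 19.8514%

19.8514%


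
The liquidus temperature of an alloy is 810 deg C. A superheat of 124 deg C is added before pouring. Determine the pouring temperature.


Formula: T_pour = T_melt + Superheat
T_pour = 810 + 124 = 934 deg C


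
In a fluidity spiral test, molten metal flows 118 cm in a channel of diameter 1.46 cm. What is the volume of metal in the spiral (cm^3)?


Formula: V = pi * (d/2)^2 * L  (cylinder volume)
Radius = 1.46/2 = 0.73 cm
V = pi * 0.73^2 * 118 = 197.5503 cm^3

Answer: 197.5503 cm^3


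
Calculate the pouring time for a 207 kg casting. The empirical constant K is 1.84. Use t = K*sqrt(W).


Formula: t = K * sqrt(W)
sqrt(W) = sqrt(207) = 14.38749
t = 1.84 * 14.38749 = 26.4730 s


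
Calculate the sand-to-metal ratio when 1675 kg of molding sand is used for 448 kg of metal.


Formula: Sand-to-Metal Ratio = W_sand / W_metal
Ratio = 1675 kg / 448 kg = 3.7388

3.7388


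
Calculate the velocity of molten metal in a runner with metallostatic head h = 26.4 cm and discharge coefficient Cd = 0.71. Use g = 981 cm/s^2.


Formula: v = Cd * sqrt(2 * g * h)  (Torricelli with discharge coefficient)
2*g*h = 2 * 981 * 26.4 = 51796.8 cm^2/s^2
sqrt(51796.8) = 227.58910 cm/s
v = 0.71 * 227.58910 = 161.5883 cm/s

161.5883 cm/s


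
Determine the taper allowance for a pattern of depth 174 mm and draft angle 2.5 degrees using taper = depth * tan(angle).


Formula: taper = depth * tan(draft_angle)
tan(2.5 deg) = 0.0436609
taper = 174 mm * 0.0436609 = 7.5970 mm

7.5970 mm


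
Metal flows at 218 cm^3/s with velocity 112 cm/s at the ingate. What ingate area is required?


Formula: A_ingate = Q / v  (continuity equation)
A = 218 cm^3/s / 112 cm/s = 1.9464 cm^2

Answer: 1.9464 cm^2


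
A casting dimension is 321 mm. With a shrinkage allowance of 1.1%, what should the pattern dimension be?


Formula: L_pattern = L_casting * (1 + shrinkage_rate/100)
Shrinkage factor = 1 + 1.1/100 = 1.011
L_pattern = 321 mm * 1.011 = 324.5310 mm

324.5310 mm


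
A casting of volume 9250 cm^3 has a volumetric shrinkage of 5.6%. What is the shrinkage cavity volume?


Formula: V_shrink = V_casting * shrinkage_pct / 100
V_shrink = 9250 cm^3 * 5.6 / 100 = 518.0000 cm^3

Final answer: 518.0000 cm^3


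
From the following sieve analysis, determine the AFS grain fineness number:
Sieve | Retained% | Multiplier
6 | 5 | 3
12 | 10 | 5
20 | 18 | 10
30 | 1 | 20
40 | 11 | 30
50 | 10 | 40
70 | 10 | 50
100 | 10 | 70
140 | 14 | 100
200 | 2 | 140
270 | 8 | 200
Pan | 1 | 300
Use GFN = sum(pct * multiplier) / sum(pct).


Formula: GFN = sum(pct * multiplier) / sum(pct)
sum(pct * multiplier) = 5775
sum(pct) = 100
GFN = 5775 / 100 = 57.75

Final answer: 57.75


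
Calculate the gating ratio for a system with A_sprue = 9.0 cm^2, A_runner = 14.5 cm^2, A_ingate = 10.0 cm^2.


Sprue:Runner:Ingate = 1 : 14.5/9.0 : 10.0/9.0 = 1:1.61:1.11

1:1.61:1.11


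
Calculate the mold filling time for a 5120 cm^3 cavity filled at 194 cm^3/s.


Formula: t_fill = V_mold / Q_flow
t = 5120 cm^3 / 194 cm^3/s = 26.3918 s


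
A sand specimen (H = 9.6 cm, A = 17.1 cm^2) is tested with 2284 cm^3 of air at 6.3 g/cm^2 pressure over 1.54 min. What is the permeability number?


Formula: Permeability Number P = (V * H) / (p * A * t)
Numerator: V * H = 2284 * 9.6 = 21926.4
Denominator: p * A * t = 6.3 * 17.1 * 1.54 = 165.9042
P = 21926.4 / 165.9042 = 132.1630

Answer: 132.1630


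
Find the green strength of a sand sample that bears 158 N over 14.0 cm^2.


Formula: Compressive Strength = Force / Area
Strength = 158 N / 14.0 cm^2 = 11.2857 N/cm^2

11.2857 N/cm^2


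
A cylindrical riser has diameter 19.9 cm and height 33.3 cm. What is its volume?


Formula: V = pi * (D/2)^2 * H  (cylinder volume)
Radius = D/2 = 19.9/2 = 9.95 cm
V = pi * 9.95^2 * 33.3 = 10357.1500 cm^3


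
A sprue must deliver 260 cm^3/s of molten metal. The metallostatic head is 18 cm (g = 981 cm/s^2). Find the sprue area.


Formula: v = sqrt(2*g*h), A = Q/v
Velocity: v = sqrt(2 * 981 * 18) = sqrt(35316) = 187.9255 cm/s
Sprue area: A = Q / v = 260 / 187.9255 = 1.3835 cm^2


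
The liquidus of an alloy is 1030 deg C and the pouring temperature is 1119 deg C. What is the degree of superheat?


Formula: Superheat = T_pour - T_melt
Superheat = 1119 - 1030 = 89 deg C

Final answer: 89 deg C


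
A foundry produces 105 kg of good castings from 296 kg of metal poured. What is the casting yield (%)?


Formula: Casting Yield = (W_good / W_total) * 100
Yield = (105 kg / 296 kg) * 100 = 35.4730%

Answer: 35.4730%


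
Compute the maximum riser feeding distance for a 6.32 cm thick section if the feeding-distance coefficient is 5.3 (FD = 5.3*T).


Formula: FD = 5.3 * T  (riser feeding-distance rule)
FD = 5.3 * 6.32 cm = 33.4960 cm

Final answer: 33.4960 cm


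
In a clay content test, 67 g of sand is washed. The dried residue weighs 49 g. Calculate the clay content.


Formula: Clay% = (W_total - W_washed) / W_total * 100
Clay mass = 67 - 49 = 18 g
Clay% = 18 / 67 * 100 = 26.8657%

Final answer: 26.8657%


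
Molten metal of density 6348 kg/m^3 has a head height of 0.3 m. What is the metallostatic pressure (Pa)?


Formula: P = rho * g * h
rho * g = 6348 * 9.81 = 62273.88 N/m^3
P = 62273.88 * 0.3 = 18682.1640 Pa

18682.1640 Pa


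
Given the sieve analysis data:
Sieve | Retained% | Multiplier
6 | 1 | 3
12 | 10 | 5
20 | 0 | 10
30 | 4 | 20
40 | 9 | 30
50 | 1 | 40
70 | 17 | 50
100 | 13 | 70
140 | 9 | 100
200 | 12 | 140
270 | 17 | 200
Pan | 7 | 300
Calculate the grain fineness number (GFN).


Formula: GFN = sum(pct * multiplier) / sum(pct)
sum(pct * multiplier) = 10283
sum(pct) = 100
GFN = 10283 / 100 = 102.83

102.83


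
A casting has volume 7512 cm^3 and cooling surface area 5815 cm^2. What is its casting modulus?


Formula: Casting Modulus M = V / A
M = 7512 cm^3 / 5815 cm^2 = 1.2918 cm


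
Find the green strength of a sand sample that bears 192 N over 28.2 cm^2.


Formula: Compressive Strength = Force / Area
Strength = 192 N / 28.2 cm^2 = 6.8085 N/cm^2

Answer: 6.8085 N/cm^2


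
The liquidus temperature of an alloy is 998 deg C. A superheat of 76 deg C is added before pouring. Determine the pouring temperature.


Formula: T_pour = T_melt + Superheat
T_pour = 998 + 76 = 1074 deg C

Final answer: 1074 deg C


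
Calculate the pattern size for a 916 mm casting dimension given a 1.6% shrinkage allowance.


Formula: L_pattern = L_casting * (1 + shrinkage_rate/100)
Shrinkage factor = 1 + 1.6/100 = 1.016
L_pattern = 916 mm * 1.016 = 930.6560 mm

Final answer: 930.6560 mm


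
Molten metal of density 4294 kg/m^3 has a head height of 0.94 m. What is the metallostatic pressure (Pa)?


Formula: P = rho * g * h
rho * g = 4294 * 9.81 = 42124.14 N/m^3
P = 42124.14 * 0.94 = 39596.6916 Pa


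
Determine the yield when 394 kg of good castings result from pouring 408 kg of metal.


Formula: Casting Yield = (W_good / W_total) * 100
Yield = (394 kg / 408 kg) * 100 = 96.5686%

Answer: 96.5686%


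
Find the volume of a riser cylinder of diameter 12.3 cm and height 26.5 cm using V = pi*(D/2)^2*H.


Formula: V = pi * (D/2)^2 * H  (cylinder volume)
Radius = D/2 = 12.3/2 = 6.15 cm
V = pi * 6.15^2 * 26.5 = 3148.8065 cm^3

Answer: 3148.8065 cm^3


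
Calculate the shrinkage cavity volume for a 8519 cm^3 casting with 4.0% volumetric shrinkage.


Formula: V_shrink = V_casting * shrinkage_pct / 100
V_shrink = 8519 cm^3 * 4.0 / 100 = 340.7600 cm^3

Answer: 340.7600 cm^3


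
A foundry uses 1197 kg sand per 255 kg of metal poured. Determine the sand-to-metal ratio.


Formula: Sand-to-Metal Ratio = W_sand / W_metal
Ratio = 1197 kg / 255 kg = 4.6941

4.6941


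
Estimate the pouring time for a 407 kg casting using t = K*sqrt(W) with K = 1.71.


Formula: t = K * sqrt(W)
sqrt(W) = sqrt(407) = 20.17424
t = 1.71 * 20.17424 = 34.4980 s

34.4980 s


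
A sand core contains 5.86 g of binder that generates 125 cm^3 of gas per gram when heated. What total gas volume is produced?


Formula: V_gas = W_binder * gas_evolution_rate
V = 5.86 g * 125 cm^3/g = 732.5000 cm^3

Final answer: 732.5000 cm^3


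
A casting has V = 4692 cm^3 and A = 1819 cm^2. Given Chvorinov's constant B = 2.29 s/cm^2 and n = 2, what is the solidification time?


Formula: t_s = B * (V/A)^n  (Chvorinov's rule, n=2)
Modulus M = V/A = 4692/1819 = 2.579439 cm
M^2 = 2.579439^2 = 6.653506 cm^2
t_s = 2.29 * 6.653506 = 15.2365 s

Final answer: 15.2365 s


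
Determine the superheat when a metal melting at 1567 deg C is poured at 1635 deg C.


Formula: Superheat = T_pour - T_melt
Superheat = 1635 - 1567 = 68 deg C

Final answer: 68 deg C


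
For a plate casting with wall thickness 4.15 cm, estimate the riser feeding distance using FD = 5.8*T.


Formula: FD = 5.8 * T  (riser feeding-distance rule)
FD = 5.8 * 4.15 cm = 24.0700 cm

24.0700 cm


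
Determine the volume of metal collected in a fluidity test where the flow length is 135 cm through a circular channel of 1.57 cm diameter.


Formula: V = pi * (d/2)^2 * L  (cylinder volume)
Radius = 1.57/2 = 0.785 cm
V = pi * 0.785^2 * 135 = 261.3503 cm^3

Answer: 261.3503 cm^3


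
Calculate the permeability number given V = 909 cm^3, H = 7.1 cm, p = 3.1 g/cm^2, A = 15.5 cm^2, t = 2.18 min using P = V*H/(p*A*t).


Formula: Permeability Number P = (V * H) / (p * A * t)
Numerator: V * H = 909 * 7.1 = 6453.9
Denominator: p * A * t = 3.1 * 15.5 * 2.18 = 104.749
P = 6453.9 / 104.749 = 61.6130

Answer: 61.6130


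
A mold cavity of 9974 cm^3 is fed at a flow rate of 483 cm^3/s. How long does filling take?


Formula: t_fill = V_mold / Q_flow
t = 9974 cm^3 / 483 cm^3/s = 20.6501 s

20.6501 s


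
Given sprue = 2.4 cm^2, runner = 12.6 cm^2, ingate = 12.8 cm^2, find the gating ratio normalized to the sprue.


Sprue:Runner:Ingate = 1 : 12.6/2.4 : 12.8/2.4 = 1:5.25:5.33

Answer: 1:5.25:5.33


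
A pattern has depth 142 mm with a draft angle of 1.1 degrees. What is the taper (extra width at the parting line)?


Formula: taper = depth * tan(draft_angle)
tan(1.1 deg) = 0.0192010
taper = 142 mm * 0.0192010 = 2.7265 mm


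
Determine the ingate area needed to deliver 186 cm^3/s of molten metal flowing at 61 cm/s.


Formula: A_ingate = Q / v  (continuity equation)
A = 186 cm^3/s / 61 cm/s = 3.0492 cm^2

Answer: 3.0492 cm^2


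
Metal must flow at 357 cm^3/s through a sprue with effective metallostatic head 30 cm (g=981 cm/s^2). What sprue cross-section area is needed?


Formula: v = sqrt(2*g*h), A = Q/v
Velocity: v = sqrt(2 * 981 * 30) = sqrt(58860) = 242.6108 cm/s
Sprue area: A = Q / v = 357 / 242.6108 = 1.4715 cm^2


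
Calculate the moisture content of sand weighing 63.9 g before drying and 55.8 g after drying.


Formula: MC = (W_wet - W_dry) / W_wet * 100
Water mass = 63.9 - 55.8 = 8.1 g
MC = 8.1 / 63.9 * 100 = 12.6761%


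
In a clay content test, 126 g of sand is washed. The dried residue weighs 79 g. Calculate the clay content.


Formula: Clay% = (W_total - W_washed) / W_total * 100
Clay mass = 126 - 79 = 47 g
Clay% = 47 / 126 * 100 = 37.3016%


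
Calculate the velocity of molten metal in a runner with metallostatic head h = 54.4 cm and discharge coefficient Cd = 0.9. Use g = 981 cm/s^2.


Formula: v = Cd * sqrt(2 * g * h)  (Torricelli with discharge coefficient)
2*g*h = 2 * 981 * 54.4 = 106732.8 cm^2/s^2
sqrt(106732.8) = 326.69986 cm/s
v = 0.9 * 326.69986 = 294.0299 cm/s

294.0299 cm/s


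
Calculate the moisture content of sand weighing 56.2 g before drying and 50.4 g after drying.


Formula: MC = (W_wet - W_dry) / W_wet * 100
Water mass = 56.2 - 50.4 = 5.8 g
MC = 5.8 / 56.2 * 100 = 10.3203%

10.3203%


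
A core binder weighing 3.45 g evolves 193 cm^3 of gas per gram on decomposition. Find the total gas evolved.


Formula: V_gas = W_binder * gas_evolution_rate
V = 3.45 g * 193 cm^3/g = 665.8500 cm^3

Final answer: 665.8500 cm^3


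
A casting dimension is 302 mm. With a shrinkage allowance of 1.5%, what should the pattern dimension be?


Formula: L_pattern = L_casting * (1 + shrinkage_rate/100)
Shrinkage factor = 1 + 1.5/100 = 1.015
L_pattern = 302 mm * 1.015 = 306.5300 mm

306.5300 mm


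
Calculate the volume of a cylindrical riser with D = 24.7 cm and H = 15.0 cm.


Formula: V = pi * (D/2)^2 * H  (cylinder volume)
Radius = D/2 = 24.7/2 = 12.35 cm
V = pi * 12.35^2 * 15.0 = 7187.4535 cm^3

Answer: 7187.4535 cm^3


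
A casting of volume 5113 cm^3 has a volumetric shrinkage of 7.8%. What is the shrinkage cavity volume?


Formula: V_shrink = V_casting * shrinkage_pct / 100
V_shrink = 5113 cm^3 * 7.8 / 100 = 398.8140 cm^3

Answer: 398.8140 cm^3


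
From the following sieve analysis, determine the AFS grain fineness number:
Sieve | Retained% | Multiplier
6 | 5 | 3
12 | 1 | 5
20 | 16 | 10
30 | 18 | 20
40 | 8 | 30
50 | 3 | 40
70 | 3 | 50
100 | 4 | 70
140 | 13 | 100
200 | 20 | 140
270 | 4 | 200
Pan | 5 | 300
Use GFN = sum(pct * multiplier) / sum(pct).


Formula: GFN = sum(pct * multiplier) / sum(pct)
sum(pct * multiplier) = 7730
sum(pct) = 100
GFN = 7730 / 100 = 77.30


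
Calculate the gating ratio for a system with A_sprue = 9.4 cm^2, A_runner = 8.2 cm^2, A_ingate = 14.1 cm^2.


Sprue:Runner:Ingate = 1 : 8.2/9.4 : 14.1/9.4 = 1:0.87:1.50

Answer: 1:0.87:1.50


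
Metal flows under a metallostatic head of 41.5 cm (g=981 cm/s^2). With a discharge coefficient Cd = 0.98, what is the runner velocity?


Formula: v = Cd * sqrt(2 * g * h)  (Torricelli with discharge coefficient)
2*g*h = 2 * 981 * 41.5 = 81423.0 cm^2/s^2
sqrt(81423.0) = 285.34716 cm/s
v = 0.98 * 285.34716 = 279.6402 cm/s

279.6402 cm/s


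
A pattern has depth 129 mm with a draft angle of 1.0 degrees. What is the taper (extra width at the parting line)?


Formula: taper = depth * tan(draft_angle)
tan(1.0 deg) = 0.0174551
taper = 129 mm * 0.0174551 = 2.2517 mm

2.2517 mm


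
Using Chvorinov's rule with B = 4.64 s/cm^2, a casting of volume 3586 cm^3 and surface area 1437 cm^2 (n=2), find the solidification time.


Formula: t_s = B * (V/A)^n  (Chvorinov's rule, n=2)
Modulus M = V/A = 3586/1437 = 2.495477 cm
M^2 = 2.495477^2 = 6.227405 cm^2
t_s = 4.64 * 6.227405 = 28.8952 s

Final answer: 28.8952 s


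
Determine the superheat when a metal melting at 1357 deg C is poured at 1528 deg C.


Formula: Superheat = T_pour - T_melt
Superheat = 1528 - 1357 = 171 deg C

Final answer: 171 deg C


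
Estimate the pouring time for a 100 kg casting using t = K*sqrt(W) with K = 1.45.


Formula: t = K * sqrt(W)
sqrt(W) = sqrt(100) = 10.00000
t = 1.45 * 10.00000 = 14.5000 s


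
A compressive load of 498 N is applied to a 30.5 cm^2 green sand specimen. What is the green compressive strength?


Formula: Compressive Strength = Force / Area
Strength = 498 N / 30.5 cm^2 = 16.3279 N/cm^2

Final answer: 16.3279 N/cm^2


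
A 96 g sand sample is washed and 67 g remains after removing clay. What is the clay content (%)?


Formula: Clay% = (W_total - W_washed) / W_total * 100
Clay mass = 96 - 67 = 29 g
Clay% = 29 / 96 * 100 = 30.2083%

30.2083%


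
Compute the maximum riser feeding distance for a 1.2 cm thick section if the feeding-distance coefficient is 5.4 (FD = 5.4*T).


Formula: FD = 5.4 * T  (riser feeding-distance rule)
FD = 5.4 * 1.2 cm = 6.4800 cm


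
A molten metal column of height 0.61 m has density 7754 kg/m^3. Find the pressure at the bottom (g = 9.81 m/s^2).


Formula: P = rho * g * h
rho * g = 7754 * 9.81 = 76066.74 N/m^3
P = 76066.74 * 0.61 = 46400.7114 Pa

Answer: 46400.7114 Pa


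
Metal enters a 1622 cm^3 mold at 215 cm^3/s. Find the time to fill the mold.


Formula: t_fill = V_mold / Q_flow
t = 1622 cm^3 / 215 cm^3/s = 7.5442 s


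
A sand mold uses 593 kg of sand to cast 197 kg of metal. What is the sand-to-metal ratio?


Formula: Sand-to-Metal Ratio = W_sand / W_metal
Ratio = 593 kg / 197 kg = 3.0102


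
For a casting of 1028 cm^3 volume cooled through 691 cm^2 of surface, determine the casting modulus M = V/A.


Formula: Casting Modulus M = V / A
M = 1028 cm^3 / 691 cm^2 = 1.4877 cm

Final answer: 1.4877 cm


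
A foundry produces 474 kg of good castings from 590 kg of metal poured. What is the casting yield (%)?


Formula: Casting Yield = (W_good / W_total) * 100
Yield = (474 kg / 590 kg) * 100 = 80.3390%

80.3390%


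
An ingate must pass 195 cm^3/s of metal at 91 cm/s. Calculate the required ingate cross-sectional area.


Formula: A_ingate = Q / v  (continuity equation)
A = 195 cm^3/s / 91 cm/s = 2.1429 cm^2

Answer: 2.1429 cm^2


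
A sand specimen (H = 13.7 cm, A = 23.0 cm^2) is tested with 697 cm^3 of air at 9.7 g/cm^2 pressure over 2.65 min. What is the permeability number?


Formula: Permeability Number P = (V * H) / (p * A * t)
Numerator: V * H = 697 * 13.7 = 9548.9
Denominator: p * A * t = 9.7 * 23.0 * 2.65 = 591.215
P = 9548.9 / 591.215 = 16.1513


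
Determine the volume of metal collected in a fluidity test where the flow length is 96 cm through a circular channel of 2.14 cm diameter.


Formula: V = pi * (d/2)^2 * L  (cylinder volume)
Radius = 2.14/2 = 1.07 cm
V = pi * 1.07^2 * 96 = 345.2937 cm^3

Final answer: 345.2937 cm^3


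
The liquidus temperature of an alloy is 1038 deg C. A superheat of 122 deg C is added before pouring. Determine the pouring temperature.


Formula: T_pour = T_melt + Superheat
T_pour = 1038 + 122 = 1160 deg C

Answer: 1160 deg C


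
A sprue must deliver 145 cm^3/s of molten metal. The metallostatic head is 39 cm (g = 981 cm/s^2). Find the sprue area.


Formula: v = sqrt(2*g*h), A = Q/v
Velocity: v = sqrt(2 * 981 * 39) = sqrt(76518) = 276.6189 cm/s
Sprue area: A = Q / v = 145 / 276.6189 = 0.5242 cm^2

Final answer: 0.5242 cm^2


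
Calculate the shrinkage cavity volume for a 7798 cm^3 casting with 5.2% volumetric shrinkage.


Formula: V_shrink = V_casting * shrinkage_pct / 100
V_shrink = 7798 cm^3 * 5.2 / 100 = 405.4960 cm^3

405.4960 cm^3


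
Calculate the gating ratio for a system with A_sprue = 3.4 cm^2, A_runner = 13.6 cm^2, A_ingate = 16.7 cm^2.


Sprue:Runner:Ingate = 1 : 13.6/3.4 : 16.7/3.4 = 1:4.00:4.91

Answer: 1:4.00:4.91


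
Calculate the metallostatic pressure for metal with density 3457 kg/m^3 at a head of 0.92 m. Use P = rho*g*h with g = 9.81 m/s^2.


Formula: P = rho * g * h
rho * g = 3457 * 9.81 = 33913.17 N/m^3
P = 33913.17 * 0.92 = 31200.1164 Pa

Answer: 31200.1164 Pa


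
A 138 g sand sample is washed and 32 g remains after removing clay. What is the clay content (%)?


Formula: Clay% = (W_total - W_washed) / W_total * 100
Clay mass = 138 - 32 = 106 g
Clay% = 106 / 138 * 100 = 76.8116%

76.8116%


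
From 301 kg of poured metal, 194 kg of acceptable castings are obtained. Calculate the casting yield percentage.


Formula: Casting Yield = (W_good / W_total) * 100
Yield = (194 kg / 301 kg) * 100 = 64.4518%

Answer: 64.4518%


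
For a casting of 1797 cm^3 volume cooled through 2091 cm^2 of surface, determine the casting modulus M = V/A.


Formula: Casting Modulus M = V / A
M = 1797 cm^3 / 2091 cm^2 = 0.8594 cm

Final answer: 0.8594 cm


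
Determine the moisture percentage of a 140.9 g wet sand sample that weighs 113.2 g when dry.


Formula: MC = (W_wet - W_dry) / W_wet * 100
Water mass = 140.9 - 113.2 = 27.7 g
MC = 27.7 / 140.9 * 100 = 19.6593%


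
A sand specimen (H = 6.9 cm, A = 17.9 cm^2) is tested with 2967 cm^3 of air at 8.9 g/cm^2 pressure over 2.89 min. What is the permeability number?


Formula: Permeability Number P = (V * H) / (p * A * t)
Numerator: V * H = 2967 * 6.9 = 20472.3
Denominator: p * A * t = 8.9 * 17.9 * 2.89 = 460.4059
P = 20472.3 / 460.4059 = 44.4658

Answer: 44.4658


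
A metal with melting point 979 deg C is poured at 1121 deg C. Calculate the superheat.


Formula: Superheat = T_pour - T_melt
Superheat = 1121 - 979 = 142 deg C

142 deg C


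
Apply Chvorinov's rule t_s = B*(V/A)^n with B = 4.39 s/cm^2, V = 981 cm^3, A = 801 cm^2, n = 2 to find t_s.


Formula: t_s = B * (V/A)^n  (Chvorinov's rule, n=2)
Modulus M = V/A = 981/801 = 1.224719 cm
M^2 = 1.224719^2 = 1.499937 cm^2
t_s = 4.39 * 1.499937 = 6.5847 s

Answer: 6.5847 s


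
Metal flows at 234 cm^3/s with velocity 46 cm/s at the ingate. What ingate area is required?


Formula: A_ingate = Q / v  (continuity equation)
A = 234 cm^3/s / 46 cm/s = 5.0870 cm^2


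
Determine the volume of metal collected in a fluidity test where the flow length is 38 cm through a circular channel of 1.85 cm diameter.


Formula: V = pi * (d/2)^2 * L  (cylinder volume)
Radius = 1.85/2 = 0.925 cm
V = pi * 0.925^2 * 38 = 102.1450 cm^3

Final answer: 102.1450 cm^3


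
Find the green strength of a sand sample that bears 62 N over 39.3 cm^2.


Formula: Compressive Strength = Force / Area
Strength = 62 N / 39.3 cm^2 = 1.5776 N/cm^2

Final answer: 1.5776 N/cm^2


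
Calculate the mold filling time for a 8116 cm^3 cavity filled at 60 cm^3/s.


Formula: t_fill = V_mold / Q_flow
t = 8116 cm^3 / 60 cm^3/s = 135.2667 s

Final answer: 135.2667 s


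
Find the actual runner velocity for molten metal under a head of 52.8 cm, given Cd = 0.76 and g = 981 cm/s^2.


Formula: v = Cd * sqrt(2 * g * h)  (Torricelli with discharge coefficient)
2*g*h = 2 * 981 * 52.8 = 103593.6 cm^2/s^2
sqrt(103593.6) = 321.85960 cm/s
v = 0.76 * 321.85960 = 244.6133 cm/s

244.6133 cm/s


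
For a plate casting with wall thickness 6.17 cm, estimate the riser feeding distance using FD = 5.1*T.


Formula: FD = 5.1 * T  (riser feeding-distance rule)
FD = 5.1 * 6.17 cm = 31.4670 cm


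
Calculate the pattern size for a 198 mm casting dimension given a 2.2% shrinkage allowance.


Formula: L_pattern = L_casting * (1 + shrinkage_rate/100)
Shrinkage factor = 1 + 2.2/100 = 1.022
L_pattern = 198 mm * 1.022 = 202.3560 mm


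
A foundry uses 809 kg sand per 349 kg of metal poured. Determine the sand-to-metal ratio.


Formula: Sand-to-Metal Ratio = W_sand / W_metal
Ratio = 809 kg / 349 kg = 2.3181

Final answer: 2.3181


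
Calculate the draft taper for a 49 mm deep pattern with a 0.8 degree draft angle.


Formula: taper = depth * tan(draft_angle)
tan(0.8 deg) = 0.0139635
taper = 49 mm * 0.0139635 = 0.6842 mm

Answer: 0.6842 mm


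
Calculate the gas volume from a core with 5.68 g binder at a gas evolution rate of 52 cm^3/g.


Formula: V_gas = W_binder * gas_evolution_rate
V = 5.68 g * 52 cm^3/g = 295.3600 cm^3

Final answer: 295.3600 cm^3


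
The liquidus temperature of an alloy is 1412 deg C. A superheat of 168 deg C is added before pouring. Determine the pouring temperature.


Formula: T_pour = T_melt + Superheat
T_pour = 1412 + 168 = 1580 deg C


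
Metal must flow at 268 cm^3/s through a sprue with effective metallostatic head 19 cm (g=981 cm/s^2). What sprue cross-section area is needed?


Formula: v = sqrt(2*g*h), A = Q/v
Velocity: v = sqrt(2 * 981 * 19) = sqrt(37278) = 193.0751 cm/s
Sprue area: A = Q / v = 268 / 193.0751 = 1.3881 cm^2

Answer: 1.3881 cm^2


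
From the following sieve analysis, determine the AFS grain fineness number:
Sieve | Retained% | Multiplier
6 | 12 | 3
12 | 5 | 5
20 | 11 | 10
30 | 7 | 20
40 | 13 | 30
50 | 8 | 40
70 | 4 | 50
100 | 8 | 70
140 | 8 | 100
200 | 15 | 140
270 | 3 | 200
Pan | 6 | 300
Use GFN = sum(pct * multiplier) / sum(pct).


Formula: GFN = sum(pct * multiplier) / sum(pct)
sum(pct * multiplier) = 7081
sum(pct) = 100
GFN = 7081 / 100 = 70.81

Final answer: 70.81


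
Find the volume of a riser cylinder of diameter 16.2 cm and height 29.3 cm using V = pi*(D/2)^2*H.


Formula: V = pi * (D/2)^2 * H  (cylinder volume)
Radius = D/2 = 16.2/2 = 8.1 cm
V = pi * 8.1^2 * 29.3 = 6039.3129 cm^3

Answer: 6039.3129 cm^3


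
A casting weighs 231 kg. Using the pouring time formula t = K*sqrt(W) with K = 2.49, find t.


Formula: t = K * sqrt(W)
sqrt(W) = sqrt(231) = 15.19868
t = 2.49 * 15.19868 = 37.8447 s

Final answer: 37.8447 s


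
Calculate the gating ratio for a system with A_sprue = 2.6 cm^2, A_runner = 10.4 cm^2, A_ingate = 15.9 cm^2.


Sprue:Runner:Ingate = 1 : 10.4/2.6 : 15.9/2.6 = 1:4.00:6.12


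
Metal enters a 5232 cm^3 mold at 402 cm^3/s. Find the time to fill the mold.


Formula: t_fill = V_mold / Q_flow
t = 5232 cm^3 / 402 cm^3/s = 13.0149 s

13.0149 s


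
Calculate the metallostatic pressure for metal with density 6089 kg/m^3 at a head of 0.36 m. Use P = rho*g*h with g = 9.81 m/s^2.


Formula: P = rho * g * h
rho * g = 6089 * 9.81 = 59733.09 N/m^3
P = 59733.09 * 0.36 = 21503.9124 Pa

Final answer: 21503.9124 Pa


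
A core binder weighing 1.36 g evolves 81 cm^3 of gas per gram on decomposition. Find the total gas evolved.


Formula: V_gas = W_binder * gas_evolution_rate
V = 1.36 g * 81 cm^3/g = 110.1600 cm^3

110.1600 cm^3


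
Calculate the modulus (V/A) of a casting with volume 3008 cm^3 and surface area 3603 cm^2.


Formula: Casting Modulus M = V / A
M = 3008 cm^3 / 3603 cm^2 = 0.8349 cm

Answer: 0.8349 cm


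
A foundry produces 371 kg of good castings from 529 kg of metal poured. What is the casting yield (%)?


Formula: Casting Yield = (W_good / W_total) * 100
Yield = (371 kg / 529 kg) * 100 = 70.1323%

Final answer: 70.1323%


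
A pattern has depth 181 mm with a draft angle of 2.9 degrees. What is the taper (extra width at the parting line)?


Formula: taper = depth * tan(draft_angle)
tan(2.9 deg) = 0.0506578
taper = 181 mm * 0.0506578 = 9.1691 mm

Answer: 9.1691 mm


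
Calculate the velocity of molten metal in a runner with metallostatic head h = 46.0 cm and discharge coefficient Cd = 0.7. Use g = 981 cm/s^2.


Formula: v = Cd * sqrt(2 * g * h)  (Torricelli with discharge coefficient)
2*g*h = 2 * 981 * 46.0 = 90252.0 cm^2/s^2
sqrt(90252.0) = 300.41971 cm/s
v = 0.7 * 300.41971 = 210.2938 cm/s

210.2938 cm/s


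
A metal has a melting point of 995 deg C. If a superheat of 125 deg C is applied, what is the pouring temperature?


Formula: T_pour = T_melt + Superheat
T_pour = 995 + 125 = 1120 deg C

1120 deg C


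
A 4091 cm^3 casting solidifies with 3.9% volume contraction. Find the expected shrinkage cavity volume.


Formula: V_shrink = V_casting * shrinkage_pct / 100
V_shrink = 4091 cm^3 * 3.9 / 100 = 159.5490 cm^3


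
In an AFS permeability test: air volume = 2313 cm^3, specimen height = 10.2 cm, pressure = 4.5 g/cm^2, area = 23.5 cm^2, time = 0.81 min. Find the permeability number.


Formula: Permeability Number P = (V * H) / (p * A * t)
Numerator: V * H = 2313 * 10.2 = 23592.6
Denominator: p * A * t = 4.5 * 23.5 * 0.81 = 85.6575
P = 23592.6 / 85.6575 = 275.4295

275.4295


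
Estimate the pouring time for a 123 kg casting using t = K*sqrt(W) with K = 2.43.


Formula: t = K * sqrt(W)
sqrt(W) = sqrt(123) = 11.09054
t = 2.43 * 11.09054 = 26.9500 s

Answer: 26.9500 s


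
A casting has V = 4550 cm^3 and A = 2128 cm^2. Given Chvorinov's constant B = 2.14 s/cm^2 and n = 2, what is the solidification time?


Formula: t_s = B * (V/A)^n  (Chvorinov's rule, n=2)
Modulus M = V/A = 4550/2128 = 2.138158 cm
M^2 = 2.138158^2 = 4.571720 cm^2
t_s = 2.14 * 4.571720 = 9.7835 s

Answer: 9.7835 s


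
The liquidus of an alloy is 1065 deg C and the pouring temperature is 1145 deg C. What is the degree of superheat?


Formula: Superheat = T_pour - T_melt
Superheat = 1145 - 1065 = 80 deg C


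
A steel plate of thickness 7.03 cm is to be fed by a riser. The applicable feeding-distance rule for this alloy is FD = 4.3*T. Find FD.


Formula: FD = 4.3 * T  (riser feeding-distance rule)
FD = 4.3 * 7.03 cm = 30.2290 cm


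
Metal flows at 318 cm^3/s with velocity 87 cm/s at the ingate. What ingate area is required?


Formula: A_ingate = Q / v  (continuity equation)
A = 318 cm^3/s / 87 cm/s = 3.6552 cm^2

Final answer: 3.6552 cm^2


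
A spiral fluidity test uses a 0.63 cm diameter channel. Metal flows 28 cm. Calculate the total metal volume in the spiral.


Formula: V = pi * (d/2)^2 * L  (cylinder volume)
Radius = 0.63/2 = 0.315 cm
V = pi * 0.315^2 * 28 = 8.7283 cm^3

Answer: 8.7283 cm^3


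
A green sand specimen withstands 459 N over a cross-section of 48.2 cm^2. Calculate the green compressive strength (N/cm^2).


Formula: Compressive Strength = Force / Area
Strength = 459 N / 48.2 cm^2 = 9.5228 N/cm^2


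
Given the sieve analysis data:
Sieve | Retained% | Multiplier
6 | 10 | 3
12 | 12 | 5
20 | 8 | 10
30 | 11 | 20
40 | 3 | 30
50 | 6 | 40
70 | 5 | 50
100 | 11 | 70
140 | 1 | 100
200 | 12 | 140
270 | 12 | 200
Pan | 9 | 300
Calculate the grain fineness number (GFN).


Formula: GFN = sum(pct * multiplier) / sum(pct)
sum(pct * multiplier) = 8620
sum(pct) = 100
GFN = 8620 / 100 = 86.20


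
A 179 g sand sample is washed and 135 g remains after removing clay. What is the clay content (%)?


Formula: Clay% = (W_total - W_washed) / W_total * 100
Clay mass = 179 - 135 = 44 g
Clay% = 44 / 179 * 100 = 24.5810%

24.5810%


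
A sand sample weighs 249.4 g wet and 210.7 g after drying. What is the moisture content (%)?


Formula: MC = (W_wet - W_dry) / W_wet * 100
Water mass = 249.4 - 210.7 = 38.7 g
MC = 38.7 / 249.4 * 100 = 15.5172%

15.5172%


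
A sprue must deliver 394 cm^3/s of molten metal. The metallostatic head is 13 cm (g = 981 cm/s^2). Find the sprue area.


Formula: v = sqrt(2*g*h), A = Q/v
Velocity: v = sqrt(2 * 981 * 13) = sqrt(25506) = 159.7060 cm/s
Sprue area: A = Q / v = 394 / 159.7060 = 2.4670 cm^2

Final answer: 2.4670 cm^2


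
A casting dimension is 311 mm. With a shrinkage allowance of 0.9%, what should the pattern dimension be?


Formula: L_pattern = L_casting * (1 + shrinkage_rate/100)
Shrinkage factor = 1 + 0.9/100 = 1.009
L_pattern = 311 mm * 1.009 = 313.7990 mm

Final answer: 313.7990 mm


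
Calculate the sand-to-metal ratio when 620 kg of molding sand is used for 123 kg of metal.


Formula: Sand-to-Metal Ratio = W_sand / W_metal
Ratio = 620 kg / 123 kg = 5.0407


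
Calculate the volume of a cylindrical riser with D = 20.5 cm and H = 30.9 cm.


Formula: V = pi * (D/2)^2 * H  (cylinder volume)
Radius = D/2 = 20.5/2 = 10.25 cm
V = pi * 10.25^2 * 30.9 = 10198.9646 cm^3

Final answer: 10198.9646 cm^3


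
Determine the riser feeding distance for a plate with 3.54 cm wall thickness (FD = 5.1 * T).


Formula: FD = 5.1 * T  (riser feeding-distance rule)
FD = 5.1 * 3.54 cm = 18.0540 cm

Answer: 18.0540 cm


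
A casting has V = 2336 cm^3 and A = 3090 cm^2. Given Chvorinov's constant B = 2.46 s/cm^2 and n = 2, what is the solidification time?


Formula: t_s = B * (V/A)^n  (Chvorinov's rule, n=2)
Modulus M = V/A = 2336/3090 = 0.755987 cm
M^2 = 0.755987^2 = 0.571516 cm^2
t_s = 2.46 * 0.571516 = 1.4059 s

Answer: 1.4059 s


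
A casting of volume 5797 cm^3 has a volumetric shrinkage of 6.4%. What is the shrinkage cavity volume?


Formula: V_shrink = V_casting * shrinkage_pct / 100
V_shrink = 5797 cm^3 * 6.4 / 100 = 371.0080 cm^3


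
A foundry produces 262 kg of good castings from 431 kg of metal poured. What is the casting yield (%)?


Formula: Casting Yield = (W_good / W_total) * 100
Yield = (262 kg / 431 kg) * 100 = 60.7889%

60.7889%


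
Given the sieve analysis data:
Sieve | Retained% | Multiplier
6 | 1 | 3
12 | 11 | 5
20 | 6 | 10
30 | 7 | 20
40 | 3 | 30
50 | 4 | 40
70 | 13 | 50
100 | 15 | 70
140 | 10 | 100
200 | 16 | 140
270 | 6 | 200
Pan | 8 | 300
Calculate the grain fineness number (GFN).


Formula: GFN = sum(pct * multiplier) / sum(pct)
sum(pct * multiplier) = 9048
sum(pct) = 100
GFN = 9048 / 100 = 90.48


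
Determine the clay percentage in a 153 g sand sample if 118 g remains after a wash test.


Formula: Clay% = (W_total - W_washed) / W_total * 100
Clay mass = 153 - 118 = 35 g
Clay% = 35 / 153 * 100 = 22.8758%

22.8758%


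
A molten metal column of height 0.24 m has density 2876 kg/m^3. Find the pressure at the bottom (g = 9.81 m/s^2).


Formula: P = rho * g * h
rho * g = 2876 * 9.81 = 28213.56 N/m^3
P = 28213.56 * 0.24 = 6771.2544 Pa

Final answer: 6771.2544 Pa


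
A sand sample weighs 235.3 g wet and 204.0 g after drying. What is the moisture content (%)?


Formula: MC = (W_wet - W_dry) / W_wet * 100
Water mass = 235.3 - 204.0 = 31.3 g
MC = 31.3 / 235.3 * 100 = 13.3022%

13.3022%


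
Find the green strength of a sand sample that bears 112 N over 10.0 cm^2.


Formula: Compressive Strength = Force / Area
Strength = 112 N / 10.0 cm^2 = 11.2000 N/cm^2

Answer: 11.2000 N/cm^2


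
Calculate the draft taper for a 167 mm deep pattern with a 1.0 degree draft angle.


Formula: taper = depth * tan(draft_angle)
tan(1.0 deg) = 0.0174551
taper = 167 mm * 0.0174551 = 2.9150 mm

2.9150 mm


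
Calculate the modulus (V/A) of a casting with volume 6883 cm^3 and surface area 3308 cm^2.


Formula: Casting Modulus M = V / A
M = 6883 cm^3 / 3308 cm^2 = 2.0807 cm

2.0807 cm


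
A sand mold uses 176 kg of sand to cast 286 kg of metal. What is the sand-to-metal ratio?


Formula: Sand-to-Metal Ratio = W_sand / W_metal
Ratio = 176 kg / 286 kg = 0.6154

0.6154


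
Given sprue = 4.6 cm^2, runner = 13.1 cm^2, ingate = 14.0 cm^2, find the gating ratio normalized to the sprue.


Sprue:Runner:Ingate = 1 : 13.1/4.6 : 14.0/4.6 = 1:2.85:3.04

1:2.85:3.04


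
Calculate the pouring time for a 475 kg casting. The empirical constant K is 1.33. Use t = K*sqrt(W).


Formula: t = K * sqrt(W)
sqrt(W) = sqrt(475) = 21.79449
t = 1.33 * 21.79449 = 28.9867 s

Final answer: 28.9867 s


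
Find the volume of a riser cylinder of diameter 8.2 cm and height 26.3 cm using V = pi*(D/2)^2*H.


Formula: V = pi * (D/2)^2 * H  (cylinder volume)
Radius = D/2 = 8.2/2 = 4.1 cm
V = pi * 4.1^2 * 26.3 = 1388.9075 cm^3


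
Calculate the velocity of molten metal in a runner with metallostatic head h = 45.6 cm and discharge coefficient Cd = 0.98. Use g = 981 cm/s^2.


Formula: v = Cd * sqrt(2 * g * h)  (Torricelli with discharge coefficient)
2*g*h = 2 * 981 * 45.6 = 89467.2 cm^2/s^2
sqrt(89467.2) = 299.11068 cm/s
v = 0.98 * 299.11068 = 293.1285 cm/s

Answer: 293.1285 cm/s


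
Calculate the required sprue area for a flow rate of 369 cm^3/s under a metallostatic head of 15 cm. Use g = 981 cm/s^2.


Formula: v = sqrt(2*g*h), A = Q/v
Velocity: v = sqrt(2 * 981 * 15) = sqrt(29430) = 171.5517 cm/s
Sprue area: A = Q / v = 369 / 171.5517 = 2.1510 cm^2

2.1510 cm^2


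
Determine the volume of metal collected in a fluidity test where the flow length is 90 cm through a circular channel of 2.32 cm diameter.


Formula: V = pi * (d/2)^2 * L  (cylinder volume)
Radius = 2.32/2 = 1.16 cm
V = pi * 1.16^2 * 90 = 380.4594 cm^3


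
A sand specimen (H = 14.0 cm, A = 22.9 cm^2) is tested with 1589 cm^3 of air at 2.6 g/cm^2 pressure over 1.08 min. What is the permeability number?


Formula: Permeability Number P = (V * H) / (p * A * t)
Numerator: V * H = 1589 * 14.0 = 22246.0
Denominator: p * A * t = 2.6 * 22.9 * 1.08 = 64.3032
P = 22246.0 / 64.3032 = 345.9548


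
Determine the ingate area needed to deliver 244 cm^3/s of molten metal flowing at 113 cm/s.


Formula: A_ingate = Q / v  (continuity equation)
A = 244 cm^3/s / 113 cm/s = 2.1593 cm^2


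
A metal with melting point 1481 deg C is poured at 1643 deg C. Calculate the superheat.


Formula: Superheat = T_pour - T_melt
Superheat = 1643 - 1481 = 162 deg C


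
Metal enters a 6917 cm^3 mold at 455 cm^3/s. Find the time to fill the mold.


Formula: t_fill = V_mold / Q_flow
t = 6917 cm^3 / 455 cm^3/s = 15.2022 s

15.2022 s


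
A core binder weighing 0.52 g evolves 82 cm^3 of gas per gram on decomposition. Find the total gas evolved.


Formula: V_gas = W_binder * gas_evolution_rate
V = 0.52 g * 82 cm^3/g = 42.6400 cm^3


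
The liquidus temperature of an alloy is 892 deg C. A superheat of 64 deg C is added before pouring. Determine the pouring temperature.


Formula: T_pour = T_melt + Superheat
T_pour = 892 + 64 = 956 deg C

956 deg C


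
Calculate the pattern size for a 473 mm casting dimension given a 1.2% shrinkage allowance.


Formula: L_pattern = L_casting * (1 + shrinkage_rate/100)
Shrinkage factor = 1 + 1.2/100 = 1.012
L_pattern = 473 mm * 1.012 = 478.6760 mm

478.6760 mm


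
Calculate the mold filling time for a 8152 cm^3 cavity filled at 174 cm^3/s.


Formula: t_fill = V_mold / Q_flow
t = 8152 cm^3 / 174 cm^3/s = 46.8506 s

46.8506 s


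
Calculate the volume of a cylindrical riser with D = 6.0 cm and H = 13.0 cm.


Formula: V = pi * (D/2)^2 * H  (cylinder volume)
Radius = D/2 = 6.0/2 = 3.0 cm
V = pi * 3.0^2 * 13.0 = 367.5663 cm^3

Final answer: 367.5663 cm^3


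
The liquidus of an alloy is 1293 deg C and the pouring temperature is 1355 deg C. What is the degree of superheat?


Formula: Superheat = T_pour - T_melt
Superheat = 1355 - 1293 = 62 deg C

62 deg C


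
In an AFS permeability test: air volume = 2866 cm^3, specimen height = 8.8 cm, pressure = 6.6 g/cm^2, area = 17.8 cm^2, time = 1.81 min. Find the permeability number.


Formula: Permeability Number P = (V * H) / (p * A * t)
Numerator: V * H = 2866 * 8.8 = 25220.8
Denominator: p * A * t = 6.6 * 17.8 * 1.81 = 212.6388
P = 25220.8 / 212.6388 = 118.6086

Final answer: 118.6086


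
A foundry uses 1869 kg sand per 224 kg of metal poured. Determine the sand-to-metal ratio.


Formula: Sand-to-Metal Ratio = W_sand / W_metal
Ratio = 1869 kg / 224 kg = 8.3438

Final answer: 8.3438


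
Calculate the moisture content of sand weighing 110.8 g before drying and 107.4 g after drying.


Formula: MC = (W_wet - W_dry) / W_wet * 100
Water mass = 110.8 - 107.4 = 3.4 g
MC = 3.4 / 110.8 * 100 = 3.0686%

Answer: 3.0686%


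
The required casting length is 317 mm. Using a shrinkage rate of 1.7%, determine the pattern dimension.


Formula: L_pattern = L_casting * (1 + shrinkage_rate/100)
Shrinkage factor = 1 + 1.7/100 = 1.017
L_pattern = 317 mm * 1.017 = 322.3890 mm

Answer: 322.3890 mm
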